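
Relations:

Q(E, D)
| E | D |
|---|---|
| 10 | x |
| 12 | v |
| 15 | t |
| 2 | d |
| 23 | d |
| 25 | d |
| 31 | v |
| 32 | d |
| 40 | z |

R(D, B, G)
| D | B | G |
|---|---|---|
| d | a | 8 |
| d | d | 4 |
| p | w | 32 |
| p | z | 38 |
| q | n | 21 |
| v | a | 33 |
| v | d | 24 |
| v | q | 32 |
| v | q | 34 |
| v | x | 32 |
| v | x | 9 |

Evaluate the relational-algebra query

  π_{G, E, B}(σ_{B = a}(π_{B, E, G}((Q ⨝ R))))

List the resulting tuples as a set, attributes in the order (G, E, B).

{(33, 12, a), (33, 31, a), (8, 2, a), (8, 23, a), (8, 25, a), (8, 32, a)}

Q ⋈ R (natural join on D): {(12, v, a, 33), (12, v, d, 24), (12, v, q, 32), (12, v, q, 34), (12, v, x, 32), (12, v, x, 9), (2, d, a, 8), (2, d, d, 4), (23, d, a, 8), (23, d, d, 4), (25, d, a, 8), (25, d, d, 4), (31, v, a, 33), (31, v, d, 24), (31, v, q, 32), (31, v, q, 34), (31, v, x, 32), (31, v, x, 9), (32, d, a, 8), (32, d, d, 4)}
π_{B, E, G} gives {(a, 12, 33), (a, 2, 8), (a, 23, 8), (a, 25, 8), (a, 31, 33), (a, 32, 8), (d, 12, 24), (d, 2, 4), (d, 23, 4), (d, 25, 4), (d, 31, 24), (d, 32, 4), (q, 12, 32), (q, 12, 34), (q, 31, 32), (q, 31, 34), (x, 12, 32), (x, 12, 9), (x, 31, 32), (x, 31, 9)}.
σ[B = a]: keep tuples satisfying B = a → {(a, 12, 33), (a, 2, 8), (a, 23, 8), (a, 25, 8), (a, 31, 33), (a, 32, 8)}
π_{G, E, B} gives {(33, 12, a), (33, 31, a), (8, 2, a), (8, 23, a), (8, 25, a), (8, 32, a)}.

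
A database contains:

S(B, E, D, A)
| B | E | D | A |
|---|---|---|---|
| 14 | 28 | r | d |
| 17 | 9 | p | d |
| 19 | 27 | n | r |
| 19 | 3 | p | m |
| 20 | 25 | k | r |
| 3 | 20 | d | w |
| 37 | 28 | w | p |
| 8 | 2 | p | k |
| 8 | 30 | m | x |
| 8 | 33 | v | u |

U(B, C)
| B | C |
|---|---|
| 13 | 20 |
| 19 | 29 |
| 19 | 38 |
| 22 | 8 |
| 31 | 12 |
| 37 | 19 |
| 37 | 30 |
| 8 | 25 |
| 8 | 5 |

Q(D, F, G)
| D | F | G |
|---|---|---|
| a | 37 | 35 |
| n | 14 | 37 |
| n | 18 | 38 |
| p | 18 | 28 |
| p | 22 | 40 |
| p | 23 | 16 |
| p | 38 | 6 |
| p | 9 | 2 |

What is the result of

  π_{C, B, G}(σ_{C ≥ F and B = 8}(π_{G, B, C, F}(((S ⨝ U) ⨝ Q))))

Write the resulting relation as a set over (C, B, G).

Natural join on B: {(19, 27, n, r, 29), (19, 27, n, r, 38), (19, 3, p, m, 29), (19, 3, p, m, 38), (37, 28, w, p, 19), (37, 28, w, p, 30), (8, 2, p, k, 25), (8, 2, p, k, 5), (8, 30, m, x, 25), (8, 30, m, x, 5), (8, 33, v, u, 25), (8, 33, v, u, 5)}
Natural join on D: {(19, 27, n, r, 29, 14, 37), (19, 27, n, r, 29, 18, 38), (19, 27, n, r, 38, 14, 37), (19, 27, n, r, 38, 18, 38), (19, 3, p, m, 29, 18, 28), (19, 3, p, m, 29, 22, 40), (19, 3, p, m, 29, 23, 16), (19, 3, p, m, 29, 38, 6), (19, 3, p, m, 29, 9, 2), (19, 3, p, m, 38, 18, 28), (19, 3, p, m, 38, 22, 40), (19, 3, p, m, 38, 23, 16), (19, 3, p, m, 38, 38, 6), (19, 3, p, m, 38, 9, 2), (8, 2, p, k, 25, 18, 28), (8, 2, p, k, 25, 22, 40), (8, 2, p, k, 25, 23, 16), (8, 2, p, k, 25, 38, 6), (8, 2, p, k, 25, 9, 2), (8, 2, p, k, 5, 18, 28), (8, 2, p, k, 5, 22, 40), (8, 2, p, k, 5, 23, 16), (8, 2, p, k, 5, 38, 6), (8, 2, p, k, 5, 9, 2)}
π_{G, B, C, F} gives {(16, 19, 29, 23), (16, 19, 38, 23), (16, 8, 25, 23), (16, 8, 5, 23), (2, 19, 29, 9), (2, 19, 38, 9), (2, 8, 25, 9), (2, 8, 5, 9), (28, 19, 29, 18), (28, 19, 38, 18), (28, 8, 25, 18), (28, 8, 5, 18), (37, 19, 29, 14), (37, 19, 38, 14), (38, 19, 29, 18), (38, 19, 38, 18), (40, 19, 29, 22), (40, 19, 38, 22), (40, 8, 25, 22), (40, 8, 5, 22), (6, 19, 29, 38), (6, 19, 38, 38), (6, 8, 25, 38), (6, 8, 5, 38)}.
σ[C ≥ F and B = 8]: keep tuples satisfying C ≥ F and B = 8 → {(16, 8, 25, 23), (2, 8, 25, 9), (28, 8, 25, 18), (40, 8, 25, 22)}
π_{C, B, G} gives {(25, 8, 16), (25, 8, 2), (25, 8, 28), (25, 8, 40)}.

{(25, 8, 16), (25, 8, 2), (25, 8, 28), (25, 8, 40)}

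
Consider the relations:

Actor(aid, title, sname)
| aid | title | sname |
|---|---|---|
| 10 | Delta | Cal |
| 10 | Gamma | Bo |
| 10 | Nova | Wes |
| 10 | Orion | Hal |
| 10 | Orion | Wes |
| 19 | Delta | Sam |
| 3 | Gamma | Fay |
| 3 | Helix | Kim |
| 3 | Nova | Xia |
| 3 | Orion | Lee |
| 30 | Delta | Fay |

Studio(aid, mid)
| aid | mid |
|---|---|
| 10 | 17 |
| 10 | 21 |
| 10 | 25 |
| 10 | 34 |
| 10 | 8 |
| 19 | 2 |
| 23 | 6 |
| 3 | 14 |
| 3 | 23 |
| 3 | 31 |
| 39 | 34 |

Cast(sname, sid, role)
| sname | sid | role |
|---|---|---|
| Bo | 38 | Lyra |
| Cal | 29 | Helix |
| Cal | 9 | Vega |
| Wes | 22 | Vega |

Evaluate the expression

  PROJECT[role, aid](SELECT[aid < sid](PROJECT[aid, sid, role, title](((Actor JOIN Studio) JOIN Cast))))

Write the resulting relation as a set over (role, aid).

{(Helix, 10), (Lyra, 10), (Vega, 10)}

Natural join on aid: {(10, Delta, Cal, 17), (10, Delta, Cal, 21), (10, Delta, Cal, 25), (10, Delta, Cal, 34), (10, Delta, Cal, 8), (10, Gamma, Bo, 17), (10, Gamma, Bo, 21), (10, Gamma, Bo, 25), (10, Gamma, Bo, 34), (10, Gamma, Bo, 8), (10, Nova, Wes, 17), (10, Nova, Wes, 21), (10, Nova, Wes, 25), (10, Nova, Wes, 34), (10, Nova, Wes, 8), (10, Orion, Hal, 17), (10, Orion, Hal, 21), (10, Orion, Hal, 25), (10, Orion, Hal, 34), (10, Orion, Hal, 8), (10, Orion, Wes, 17), (10, Orion, Wes, 21), (10, Orion, Wes, 25), (10, Orion, Wes, 34), (10, Orion, Wes, 8), (19, Delta, Sam, 2), (3, Gamma, Fay, 14), (3, Gamma, Fay, 23), (3, Gamma, Fay, 31), (3, Helix, Kim, 14), (3, Helix, Kim, 23), (3, Helix, Kim, 31), (3, Nova, Xia, 14), (3, Nova, Xia, 23), (3, Nova, Xia, 31), (3, Orion, Lee, 14), (3, Orion, Lee, 23), (3, Orion, Lee, 31)}
Natural join on sname: {(10, Delta, Cal, 17, 29, Helix), (10, Delta, Cal, 17, 9, Vega), (10, Delta, Cal, 21, 29, Helix), (10, Delta, Cal, 21, 9, Vega), (10, Delta, Cal, 25, 29, Helix), (10, Delta, Cal, 25, 9, Vega), (10, Delta, Cal, 34, 29, Helix), (10, Delta, Cal, 34, 9, Vega), (10, Delta, Cal, 8, 29, Helix), (10, Delta, Cal, 8, 9, Vega), (10, Gamma, Bo, 17, 38, Lyra), (10, Gamma, Bo, 21, 38, Lyra), (10, Gamma, Bo, 25, 38, Lyra), (10, Gamma, Bo, 34, 38, Lyra), (10, Gamma, Bo, 8, 38, Lyra), (10, Nova, Wes, 17, 22, Vega), (10, Nova, Wes, 21, 22, Vega), (10, Nova, Wes, 25, 22, Vega), (10, Nova, Wes, 34, 22, Vega), (10, Nova, Wes, 8, 22, Vega), (10, Orion, Wes, 17, 22, Vega), (10, Orion, Wes, 21, 22, Vega), (10, Orion, Wes, 25, 22, Vega), (10, Orion, Wes, 34, 22, Vega), (10, Orion, Wes, 8, 22, Vega)}
π_{aid, sid, role, title} gives {(10, 22, Vega, Nova), (10, 22, Vega, Orion), (10, 29, Helix, Delta), (10, 38, Lyra, Gamma), (10, 9, Vega, Delta)} (20 duplicate(s) eliminated).
Filtering on aid < sid leaves {(10, 22, Vega, Nova), (10, 22, Vega, Orion), (10, 29, Helix, Delta), (10, 38, Lyra, Gamma)}.
π_{role, aid} gives {(Helix, 10), (Lyra, 10), (Vega, 10)} (1 duplicate(s) eliminated).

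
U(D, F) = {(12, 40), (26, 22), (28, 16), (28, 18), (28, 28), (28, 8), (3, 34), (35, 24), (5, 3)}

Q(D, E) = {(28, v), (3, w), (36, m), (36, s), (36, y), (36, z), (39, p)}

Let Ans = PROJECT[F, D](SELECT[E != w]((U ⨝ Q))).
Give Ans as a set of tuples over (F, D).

Joining U and Q on D yields {(28, 16, v), (28, 18, v), (28, 28, v), (28, 8, v), (3, 34, w)}.
Apply σ_{E != w}; surviving tuples: {(28, 16, v), (28, 18, v), (28, 28, v), (28, 8, v)}
Keep only column(s) F, D: {(16, 28), (18, 28), (28, 28), (8, 28)}

{(16, 28), (18, 28), (28, 28), (8, 28)}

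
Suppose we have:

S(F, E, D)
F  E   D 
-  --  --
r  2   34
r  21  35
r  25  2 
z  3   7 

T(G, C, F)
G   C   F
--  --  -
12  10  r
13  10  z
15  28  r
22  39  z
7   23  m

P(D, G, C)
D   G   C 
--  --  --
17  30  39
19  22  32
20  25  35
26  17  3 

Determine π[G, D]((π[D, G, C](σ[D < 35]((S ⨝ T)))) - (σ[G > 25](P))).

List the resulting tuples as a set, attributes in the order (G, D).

S ⋈ T (natural join on F): {(r, 2, 34, 12, 10), (r, 2, 34, 15, 28), (r, 21, 35, 12, 10), (r, 21, 35, 15, 28), (r, 25, 2, 12, 10), (r, 25, 2, 15, 28), (z, 3, 7, 13, 10), (z, 3, 7, 22, 39)}
Selection D < 35: {(r, 2, 34, 12, 10), (r, 2, 34, 15, 28), (r, 25, 2, 12, 10), (r, 25, 2, 15, 28), (z, 3, 7, 13, 10), (z, 3, 7, 22, 39)}
π[D, G, C]: project onto (D, G, C) → {(2, 12, 10), (2, 15, 28), (34, 12, 10), (34, 15, 28), (7, 13, 10), (7, 22, 39)}
Selection G > 25: {(17, 30, 39)}
Set difference of the two operands is {(2, 12, 10), (2, 15, 28), (34, 12, 10), (34, 15, 28), (7, 13, 10), (7, 22, 39)}.
π[G, D]: project onto (G, D) → {(12, 2), (12, 34), (13, 7), (15, 2), (15, 34), (22, 7)}

{(12, 2), (12, 34), (13, 7), (15, 2), (15, 34), (22, 7)}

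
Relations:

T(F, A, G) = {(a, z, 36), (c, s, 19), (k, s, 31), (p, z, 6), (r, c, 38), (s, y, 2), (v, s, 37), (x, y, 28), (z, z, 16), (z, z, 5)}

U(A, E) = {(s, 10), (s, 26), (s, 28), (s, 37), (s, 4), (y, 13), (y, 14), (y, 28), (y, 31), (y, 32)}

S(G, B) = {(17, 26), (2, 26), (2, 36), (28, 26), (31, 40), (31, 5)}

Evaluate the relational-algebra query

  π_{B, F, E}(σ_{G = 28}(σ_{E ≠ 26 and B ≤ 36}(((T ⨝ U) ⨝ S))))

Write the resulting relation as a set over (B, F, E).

Natural join on A: {(c, s, 19, 10), (c, s, 19, 26), (c, s, 19, 28), (c, s, 19, 37), (c, s, 19, 4), (k, s, 31, 10), (k, s, 31, 26), (k, s, 31, 28), (k, s, 31, 37), (k, s, 31, 4), (s, y, 2, 13), (s, y, 2, 14), (s, y, 2, 28), (s, y, 2, 31), (s, y, 2, 32), (v, s, 37, 10), (v, s, 37, 26), (v, s, 37, 28), (v, s, 37, 37), (v, s, 37, 4), (x, y, 28, 13), (x, y, 28, 14), (x, y, 28, 28), (x, y, 28, 31), (x, y, 28, 32)}
Natural join on G: {(k, s, 31, 10, 40), (k, s, 31, 10, 5), (k, s, 31, 26, 40), (k, s, 31, 26, 5), (k, s, 31, 28, 40), (k, s, 31, 28, 5), (k, s, 31, 37, 40), (k, s, 31, 37, 5), (k, s, 31, 4, 40), (k, s, 31, 4, 5), (s, y, 2, 13, 26), (s, y, 2, 13, 36), (s, y, 2, 14, 26), (s, y, 2, 14, 36), (s, y, 2, 28, 26), (s, y, 2, 28, 36), (s, y, 2, 31, 26), (s, y, 2, 31, 36), (s, y, 2, 32, 26), (s, y, 2, 32, 36), (x, y, 28, 13, 26), (x, y, 28, 14, 26), (x, y, 28, 28, 26), (x, y, 28, 31, 26), (x, y, 28, 32, 26)}
Filtering on E ≠ 26 and B ≤ 36 leaves {(k, s, 31, 10, 5), (k, s, 31, 28, 5), (k, s, 31, 37, 5), (k, s, 31, 4, 5), (s, y, 2, 13, 26), (s, y, 2, 13, 36), (s, y, 2, 14, 26), (s, y, 2, 14, 36), (s, y, 2, 28, 26), (s, y, 2, 28, 36), (s, y, 2, 31, 26), (s, y, 2, 31, 36), (s, y, 2, 32, 26), (s, y, 2, 32, 36), (x, y, 28, 13, 26), (x, y, 28, 14, 26), (x, y, 28, 28, 26), (x, y, 28, 31, 26), (x, y, 28, 32, 26)}.
Filtering on G = 28 leaves {(x, y, 28, 13, 26), (x, y, 28, 14, 26), (x, y, 28, 28, 26), (x, y, 28, 31, 26), (x, y, 28, 32, 26)}.
π_{B, F, E} gives {(26, x, 13), (26, x, 14), (26, x, 28), (26, x, 31), (26, x, 32)}.

{(26, x, 13), (26, x, 14), (26, x, 28), (26, x, 31), (26, x, 32)}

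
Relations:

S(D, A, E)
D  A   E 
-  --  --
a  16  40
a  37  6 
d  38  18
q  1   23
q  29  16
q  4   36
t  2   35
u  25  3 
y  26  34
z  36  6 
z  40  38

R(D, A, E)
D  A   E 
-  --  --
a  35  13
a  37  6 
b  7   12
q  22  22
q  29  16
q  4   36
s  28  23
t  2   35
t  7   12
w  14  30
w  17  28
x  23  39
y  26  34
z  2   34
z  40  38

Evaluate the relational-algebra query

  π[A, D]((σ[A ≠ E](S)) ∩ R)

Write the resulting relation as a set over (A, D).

{(2, t), (26, y), (29, q), (37, a), (4, q), (40, z)}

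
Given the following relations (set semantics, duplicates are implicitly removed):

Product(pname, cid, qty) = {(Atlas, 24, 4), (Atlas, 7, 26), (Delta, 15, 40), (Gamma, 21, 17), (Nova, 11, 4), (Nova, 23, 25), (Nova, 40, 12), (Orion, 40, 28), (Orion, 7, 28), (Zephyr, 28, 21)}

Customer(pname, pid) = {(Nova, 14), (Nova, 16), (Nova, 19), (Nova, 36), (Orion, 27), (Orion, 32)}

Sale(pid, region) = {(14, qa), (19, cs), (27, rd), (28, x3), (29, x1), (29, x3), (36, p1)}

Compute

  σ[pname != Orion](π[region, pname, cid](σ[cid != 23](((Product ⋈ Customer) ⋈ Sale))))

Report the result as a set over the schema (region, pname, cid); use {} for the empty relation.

Product ⋈ Customer (natural join on pname): {(Nova, 11, 4, 14), (Nova, 11, 4, 16), (Nova, 11, 4, 19), (Nova, 11, 4, 36), (Nova, 23, 25, 14), (Nova, 23, 25, 16), (Nova, 23, 25, 19), (Nova, 23, 25, 36), (Nova, 40, 12, 14), (Nova, 40, 12, 16), (Nova, 40, 12, 19), (Nova, 40, 12, 36), (Orion, 40, 28, 27), (Orion, 40, 28, 32), (Orion, 7, 28, 27), (Orion, 7, 28, 32)}
(Product ⋈ Customer) ⋈ Sale (natural join on pid): {(Nova, 11, 4, 14, qa), (Nova, 11, 4, 19, cs), (Nova, 11, 4, 36, p1), (Nova, 23, 25, 14, qa), (Nova, 23, 25, 19, cs), (Nova, 23, 25, 36, p1), (Nova, 40, 12, 14, qa), (Nova, 40, 12, 19, cs), (Nova, 40, 12, 36, p1), (Orion, 40, 28, 27, rd), (Orion, 7, 28, 27, rd)}
Apply σ_{cid != 23}; surviving tuples: {(Nova, 11, 4, 14, qa), (Nova, 11, 4, 19, cs), (Nova, 11, 4, 36, p1), (Nova, 40, 12, 14, qa), (Nova, 40, 12, 19, cs), (Nova, 40, 12, 36, p1), (Orion, 40, 28, 27, rd), (Orion, 7, 28, 27, rd)}
Projecting to region, pname, cid: {(cs, Nova, 11), (cs, Nova, 40), (p1, Nova, 11), (p1, Nova, 40), (qa, Nova, 11), (qa, Nova, 40), (rd, Orion, 40), (rd, Orion, 7)}
Apply σ_{pname != Orion}; surviving tuples: {(cs, Nova, 11), (cs, Nova, 40), (p1, Nova, 11), (p1, Nova, 40), (qa, Nova, 11), (qa, Nova, 40)}

{(cs, Nova, 11), (cs, Nova, 40), (p1, Nova, 11), (p1, Nova, 40), (qa, Nova, 11), (qa, Nova, 40)}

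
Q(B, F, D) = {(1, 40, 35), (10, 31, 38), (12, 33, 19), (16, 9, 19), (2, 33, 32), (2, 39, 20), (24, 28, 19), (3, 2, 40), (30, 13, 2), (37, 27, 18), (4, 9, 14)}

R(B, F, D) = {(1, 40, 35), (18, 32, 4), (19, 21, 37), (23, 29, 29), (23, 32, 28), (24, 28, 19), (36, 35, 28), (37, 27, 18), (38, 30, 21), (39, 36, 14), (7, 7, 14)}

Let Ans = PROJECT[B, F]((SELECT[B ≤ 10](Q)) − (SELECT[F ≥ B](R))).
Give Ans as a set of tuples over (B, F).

{(10, 31), (2, 33), (2, 39), (3, 2), (4, 9)}

σ[B ≤ 10]: keep tuples satisfying B ≤ 10 → {(1, 40, 35), (10, 31, 38), (2, 33, 32), (2, 39, 20), (3, 2, 40), (4, 9, 14)}
σ[F ≥ B]: keep tuples satisfying F ≥ B → {(1, 40, 35), (18, 32, 4), (19, 21, 37), (23, 29, 29), (23, 32, 28), (24, 28, 19), (7, 7, 14)}
Taking the difference: {(10, 31, 38), (2, 33, 32), (2, 39, 20), (3, 2, 40), (4, 9, 14)}
Projecting to B, F: {(10, 31), (2, 33), (2, 39), (3, 2), (4, 9)}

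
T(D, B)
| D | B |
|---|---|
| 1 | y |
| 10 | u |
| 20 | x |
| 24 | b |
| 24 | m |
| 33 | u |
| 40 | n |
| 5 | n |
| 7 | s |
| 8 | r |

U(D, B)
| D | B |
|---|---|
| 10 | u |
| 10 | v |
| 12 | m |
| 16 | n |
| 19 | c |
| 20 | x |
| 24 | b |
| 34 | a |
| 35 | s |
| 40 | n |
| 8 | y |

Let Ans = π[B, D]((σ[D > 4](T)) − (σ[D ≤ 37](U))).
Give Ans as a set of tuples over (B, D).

{(m, 24), (n, 40), (n, 5), (r, 8), (s, 7), (u, 33)}

σ[D > 4]: keep tuples satisfying D > 4 → {(10, u), (20, x), (24, b), (24, m), (33, u), (40, n), (5, n), (7, s), (8, r)}
σ[D ≤ 37]: keep tuples satisfying D ≤ 37 → {(10, u), (10, v), (12, m), (16, n), (19, c), (20, x), (24, b), (34, a), (35, s), (8, y)}
Set difference of the two operands is {(24, m), (33, u), (40, n), (5, n), (7, s), (8, r)}.
π_{B, D} gives {(m, 24), (n, 40), (n, 5), (r, 8), (s, 7), (u, 33)}.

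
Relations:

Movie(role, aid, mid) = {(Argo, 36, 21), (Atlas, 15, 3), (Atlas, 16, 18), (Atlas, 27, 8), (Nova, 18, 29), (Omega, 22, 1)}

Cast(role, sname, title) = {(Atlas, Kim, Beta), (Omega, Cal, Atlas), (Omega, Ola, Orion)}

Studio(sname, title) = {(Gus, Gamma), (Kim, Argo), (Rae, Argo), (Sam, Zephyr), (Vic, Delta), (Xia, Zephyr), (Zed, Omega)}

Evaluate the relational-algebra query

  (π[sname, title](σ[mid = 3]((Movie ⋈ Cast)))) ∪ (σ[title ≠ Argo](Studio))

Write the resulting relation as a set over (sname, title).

Joining Movie and Cast on role yields {(Atlas, 15, 3, Kim, Beta), (Atlas, 16, 18, Kim, Beta), (Atlas, 27, 8, Kim, Beta), (Omega, 22, 1, Cal, Atlas), (Omega, 22, 1, Ola, Orion)}.
Filtering on mid = 3 leaves {(Atlas, 15, 3, Kim, Beta)}.
π[sname, title]: project onto (sname, title) → {(Kim, Beta)}
Filtering on title ≠ Argo leaves {(Gus, Gamma), (Sam, Zephyr), (Vic, Delta), (Xia, Zephyr), (Zed, Omega)}.
Set union of the two operands is {(Gus, Gamma), (Kim, Beta), (Sam, Zephyr), (Vic, Delta), (Xia, Zephyr), (Zed, Omega)}.

{(Gus, Gamma), (Kim, Beta), (Sam, Zephyr), (Vic, Delta), (Xia, Zephyr), (Zed, Omega)}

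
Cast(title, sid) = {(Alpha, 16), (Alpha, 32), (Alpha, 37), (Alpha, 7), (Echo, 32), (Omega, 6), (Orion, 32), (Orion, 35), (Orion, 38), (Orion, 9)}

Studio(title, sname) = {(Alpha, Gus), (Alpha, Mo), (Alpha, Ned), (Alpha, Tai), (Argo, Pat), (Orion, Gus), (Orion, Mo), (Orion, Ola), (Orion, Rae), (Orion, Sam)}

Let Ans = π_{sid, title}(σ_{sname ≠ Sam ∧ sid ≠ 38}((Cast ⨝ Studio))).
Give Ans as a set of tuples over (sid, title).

{(16, Alpha), (32, Alpha), (32, Orion), (35, Orion), (37, Alpha), (7, Alpha), (9, Orion)}

Joining Cast and Studio on title yields {(Alpha, 16, Gus), (Alpha, 16, Mo), (Alpha, 16, Ned), (Alpha, 16, Tai), (Alpha, 32, Gus), (Alpha, 32, Mo), (Alpha, 32, Ned), (Alpha, 32, Tai), (Alpha, 37, Gus), (Alpha, 37, Mo), (Alpha, 37, Ned), (Alpha, 37, Tai), (Alpha, 7, Gus), (Alpha, 7, Mo), (Alpha, 7, Ned), (Alpha, 7, Tai), (Orion, 32, Gus), (Orion, 32, Mo), (Orion, 32, Ola), (Orion, 32, Rae), (Orion, 32, Sam), (Orion, 35, Gus), (Orion, 35, Mo), (Orion, 35, Ola), (Orion, 35, Rae), (Orion, 35, Sam), (Orion, 38, Gus), (Orion, 38, Mo), (Orion, 38, Ola), (Orion, 38, Rae), (Orion, 38, Sam), (Orion, 9, Gus), (Orion, 9, Mo), (Orion, 9, Ola), (Orion, 9, Rae), (Orion, 9, Sam)}.
Apply σ_{sname ≠ Sam ∧ sid ≠ 38}; surviving tuples: {(Alpha, 16, Gus), (Alpha, 16, Mo), (Alpha, 16, Ned), (Alpha, 16, Tai), (Alpha, 32, Gus), (Alpha, 32, Mo), (Alpha, 32, Ned), (Alpha, 32, Tai), (Alpha, 37, Gus), (Alpha, 37, Mo), (Alpha, 37, Ned), (Alpha, 37, Tai), (Alpha, 7, Gus), (Alpha, 7, Mo), (Alpha, 7, Ned), (Alpha, 7, Tai), (Orion, 32, Gus), (Orion, 32, Mo), (Orion, 32, Ola), (Orion, 32, Rae), (Orion, 35, Gus), (Orion, 35, Mo), (Orion, 35, Ola), (Orion, 35, Rae), (Orion, 9, Gus), (Orion, 9, Mo), (Orion, 9, Ola), (Orion, 9, Rae)}
π[sid, title]: project onto (sid, title) (21 duplicate(s) eliminated) → {(16, Alpha), (32, Alpha), (32, Orion), (35, Orion), (37, Alpha), (7, Alpha), (9, Orion)}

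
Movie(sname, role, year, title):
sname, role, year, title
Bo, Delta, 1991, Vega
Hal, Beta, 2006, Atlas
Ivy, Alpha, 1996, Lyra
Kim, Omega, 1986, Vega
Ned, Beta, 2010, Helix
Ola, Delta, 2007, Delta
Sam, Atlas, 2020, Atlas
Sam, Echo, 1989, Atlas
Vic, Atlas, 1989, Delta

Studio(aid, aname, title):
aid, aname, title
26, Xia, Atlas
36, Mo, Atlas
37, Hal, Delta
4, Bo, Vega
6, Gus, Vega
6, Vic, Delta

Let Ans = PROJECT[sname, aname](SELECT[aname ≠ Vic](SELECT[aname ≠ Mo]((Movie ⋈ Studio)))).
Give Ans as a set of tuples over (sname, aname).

Movie ⋈ Studio (natural join on title): {(Bo, Delta, 1991, Vega, 4, Bo), (Bo, Delta, 1991, Vega, 6, Gus), (Hal, Beta, 2006, Atlas, 26, Xia), (Hal, Beta, 2006, Atlas, 36, Mo), (Kim, Omega, 1986, Vega, 4, Bo), (Kim, Omega, 1986, Vega, 6, Gus), (Ola, Delta, 2007, Delta, 37, Hal), (Ola, Delta, 2007, Delta, 6, Vic), (Sam, Atlas, 2020, Atlas, 26, Xia), (Sam, Atlas, 2020, Atlas, 36, Mo), (Sam, Echo, 1989, Atlas, 26, Xia), (Sam, Echo, 1989, Atlas, 36, Mo), (Vic, Atlas, 1989, Delta, 37, Hal), (Vic, Atlas, 1989, Delta, 6, Vic)}
σ[aname ≠ Mo]: keep tuples satisfying aname ≠ Mo → {(Bo, Delta, 1991, Vega, 4, Bo), (Bo, Delta, 1991, Vega, 6, Gus), (Hal, Beta, 2006, Atlas, 26, Xia), (Kim, Omega, 1986, Vega, 4, Bo), (Kim, Omega, 1986, Vega, 6, Gus), (Ola, Delta, 2007, Delta, 37, Hal), (Ola, Delta, 2007, Delta, 6, Vic), (Sam, Atlas, 2020, Atlas, 26, Xia), (Sam, Echo, 1989, Atlas, 26, Xia), (Vic, Atlas, 1989, Delta, 37, Hal), (Vic, Atlas, 1989, Delta, 6, Vic)}
σ[aname ≠ Vic]: keep tuples satisfying aname ≠ Vic → {(Bo, Delta, 1991, Vega, 4, Bo), (Bo, Delta, 1991, Vega, 6, Gus), (Hal, Beta, 2006, Atlas, 26, Xia), (Kim, Omega, 1986, Vega, 4, Bo), (Kim, Omega, 1986, Vega, 6, Gus), (Ola, Delta, 2007, Delta, 37, Hal), (Sam, Atlas, 2020, Atlas, 26, Xia), (Sam, Echo, 1989, Atlas, 26, Xia), (Vic, Atlas, 1989, Delta, 37, Hal)}
π[sname, aname]: project onto (sname, aname) (1 duplicate(s) eliminated) → {(Bo, Bo), (Bo, Gus), (Hal, Xia), (Kim, Bo), (Kim, Gus), (Ola, Hal), (Sam, Xia), (Vic, Hal)}

{(Bo, Bo), (Bo, Gus), (Hal, Xia), (Kim, Bo), (Kim, Gus), (Ola, Hal), (Sam, Xia), (Vic, Hal)}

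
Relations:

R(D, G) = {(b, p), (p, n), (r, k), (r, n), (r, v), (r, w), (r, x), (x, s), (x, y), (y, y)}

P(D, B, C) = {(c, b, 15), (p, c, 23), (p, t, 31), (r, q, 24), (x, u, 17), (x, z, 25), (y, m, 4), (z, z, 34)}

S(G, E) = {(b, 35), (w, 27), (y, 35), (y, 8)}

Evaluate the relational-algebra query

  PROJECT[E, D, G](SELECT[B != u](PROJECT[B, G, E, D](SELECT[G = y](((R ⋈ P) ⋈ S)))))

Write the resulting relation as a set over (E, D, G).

{(35, x, y), (35, y, y), (8, x, y), (8, y, y)}

Joining R and P on D yields {(p, n, c, 23), (p, n, t, 31), (r, k, q, 24), (r, n, q, 24), (r, v, q, 24), (r, w, q, 24), (r, x, q, 24), (x, s, u, 17), (x, s, z, 25), (x, y, u, 17), (x, y, z, 25), (y, y, m, 4)}.
Joining (R ⋈ P) and S on G yields {(r, w, q, 24, 27), (x, y, u, 17, 35), (x, y, u, 17, 8), (x, y, z, 25, 35), (x, y, z, 25, 8), (y, y, m, 4, 35), (y, y, m, 4, 8)}.
Apply σ_{G = y}; surviving tuples: {(x, y, u, 17, 35), (x, y, u, 17, 8), (x, y, z, 25, 35), (x, y, z, 25, 8), (y, y, m, 4, 35), (y, y, m, 4, 8)}
Keep only column(s) B, G, E, D: {(m, y, 35, y), (m, y, 8, y), (u, y, 35, x), (u, y, 8, x), (z, y, 35, x), (z, y, 8, x)}
Apply σ_{B != u}; surviving tuples: {(m, y, 35, y), (m, y, 8, y), (z, y, 35, x), (z, y, 8, x)}
Keep only column(s) E, D, G: {(35, x, y), (35, y, y), (8, x, y), (8, y, y)}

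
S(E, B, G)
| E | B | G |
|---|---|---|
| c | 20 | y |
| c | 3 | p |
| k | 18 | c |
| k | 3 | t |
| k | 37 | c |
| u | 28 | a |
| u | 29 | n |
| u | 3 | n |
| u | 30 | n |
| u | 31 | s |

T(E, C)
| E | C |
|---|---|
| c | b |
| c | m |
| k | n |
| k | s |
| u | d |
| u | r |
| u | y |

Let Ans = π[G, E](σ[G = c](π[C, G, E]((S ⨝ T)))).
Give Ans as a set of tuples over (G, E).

S ⋈ T (natural join on E): {(c, 20, y, b), (c, 20, y, m), (c, 3, p, b), (c, 3, p, m), (k, 18, c, n), (k, 18, c, s), (k, 3, t, n), (k, 3, t, s), (k, 37, c, n), (k, 37, c, s), (u, 28, a, d), (u, 28, a, r), (u, 28, a, y), (u, 29, n, d), (u, 29, n, r), (u, 29, n, y), (u, 3, n, d), (u, 3, n, r), (u, 3, n, y), (u, 30, n, d), (u, 30, n, r), (u, 30, n, y), (u, 31, s, d), (u, 31, s, r), (u, 31, s, y)}
Keep only column(s) C, G, E (8 duplicate(s) eliminated): {(b, p, c), (b, y, c), (d, a, u), (d, n, u), (d, s, u), (m, p, c), (m, y, c), (n, c, k), (n, t, k), (r, a, u), (r, n, u), (r, s, u), (s, c, k), (s, t, k), (y, a, u), (y, n, u), (y, s, u)}
Filtering on G = c leaves {(n, c, k), (s, c, k)}.
Keep only column(s) G, E (1 duplicate(s) eliminated): {(c, k)}

{(c, k)}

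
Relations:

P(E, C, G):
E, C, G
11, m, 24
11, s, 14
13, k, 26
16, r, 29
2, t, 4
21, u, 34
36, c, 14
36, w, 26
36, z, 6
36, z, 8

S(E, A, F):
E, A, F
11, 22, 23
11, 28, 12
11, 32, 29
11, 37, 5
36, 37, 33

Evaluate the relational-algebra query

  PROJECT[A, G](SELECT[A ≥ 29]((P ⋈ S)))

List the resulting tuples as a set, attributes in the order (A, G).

{(32, 14), (32, 24), (37, 14), (37, 24), (37, 26), (37, 6), (37, 8)}

P ⋈ S (natural join on E): {(11, m, 24, 22, 23), (11, m, 24, 28, 12), (11, m, 24, 32, 29), (11, m, 24, 37, 5), (11, s, 14, 22, 23), (11, s, 14, 28, 12), (11, s, 14, 32, 29), (11, s, 14, 37, 5), (36, c, 14, 37, 33), (36, w, 26, 37, 33), (36, z, 6, 37, 33), (36, z, 8, 37, 33)}
σ[A ≥ 29]: keep tuples satisfying A ≥ 29 → {(11, m, 24, 32, 29), (11, m, 24, 37, 5), (11, s, 14, 32, 29), (11, s, 14, 37, 5), (36, c, 14, 37, 33), (36, w, 26, 37, 33), (36, z, 6, 37, 33), (36, z, 8, 37, 33)}
Projecting to A, G (1 duplicate(s) eliminated): {(32, 14), (32, 24), (37, 14), (37, 24), (37, 26), (37, 6), (37, 8)}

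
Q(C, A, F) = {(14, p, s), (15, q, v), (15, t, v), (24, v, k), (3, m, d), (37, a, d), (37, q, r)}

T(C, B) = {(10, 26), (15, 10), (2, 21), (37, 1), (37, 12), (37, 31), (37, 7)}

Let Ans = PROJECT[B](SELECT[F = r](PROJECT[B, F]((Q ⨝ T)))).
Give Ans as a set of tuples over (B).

{1, 12, 31, 7}

Joining Q and T on C yields {(15, q, v, 10), (15, t, v, 10), (37, a, d, 1), (37, a, d, 12), (37, a, d, 31), (37, a, d, 7), (37, q, r, 1), (37, q, r, 12), (37, q, r, 31), (37, q, r, 7)}.
π_{B, F} gives {(1, d), (1, r), (10, v), (12, d), (12, r), (31, d), (31, r), (7, d), (7, r)} (1 duplicate(s) eliminated).
Filtering on F = r leaves {(1, r), (12, r), (31, r), (7, r)}.
π_{B} gives {1, 12, 31, 7}.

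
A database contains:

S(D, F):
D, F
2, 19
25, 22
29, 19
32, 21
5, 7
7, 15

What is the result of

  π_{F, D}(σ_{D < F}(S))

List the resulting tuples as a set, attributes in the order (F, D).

{(15, 7), (19, 2), (7, 5)}

Filtering on D < F leaves {(2, 19), (5, 7), (7, 15)}.
Keep only column(s) F, D: {(15, 7), (19, 2), (7, 5)}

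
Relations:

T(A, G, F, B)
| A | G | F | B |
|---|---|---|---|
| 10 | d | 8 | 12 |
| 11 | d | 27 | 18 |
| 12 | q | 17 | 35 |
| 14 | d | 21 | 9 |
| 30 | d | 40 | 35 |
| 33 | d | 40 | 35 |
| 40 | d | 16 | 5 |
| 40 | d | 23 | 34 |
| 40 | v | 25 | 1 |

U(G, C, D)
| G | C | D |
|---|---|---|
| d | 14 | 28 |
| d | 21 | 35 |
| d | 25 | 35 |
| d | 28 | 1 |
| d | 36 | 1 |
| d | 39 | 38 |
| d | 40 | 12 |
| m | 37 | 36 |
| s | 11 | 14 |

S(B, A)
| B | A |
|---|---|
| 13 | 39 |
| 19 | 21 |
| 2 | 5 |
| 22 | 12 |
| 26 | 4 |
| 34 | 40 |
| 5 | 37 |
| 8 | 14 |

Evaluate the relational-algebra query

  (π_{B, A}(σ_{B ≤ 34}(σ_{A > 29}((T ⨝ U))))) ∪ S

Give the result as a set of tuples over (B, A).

Joining T and U on G yields {(10, d, 8, 12, 14, 28), (10, d, 8, 12, 21, 35), (10, d, 8, 12, 25, 35), (10, d, 8, 12, 28, 1), (10, d, 8, 12, 36, 1), (10, d, 8, 12, 39, 38), (10, d, 8, 12, 40, 12), (11, d, 27, 18, 14, 28), (11, d, 27, 18, 21, 35), (11, d, 27, 18, 25, 35), (11, d, 27, 18, 28, 1), (11, d, 27, 18, 36, 1), (11, d, 27, 18, 39, 38), (11, d, 27, 18, 40, 12), (14, d, 21, 9, 14, 28), (14, d, 21, 9, 21, 35), (14, d, 21, 9, 25, 35), (14, d, 21, 9, 28, 1), (14, d, 21, 9, 36, 1), (14, d, 21, 9, 39, 38), (14, d, 21, 9, 40, 12), (30, d, 40, 35, 14, 28), (30, d, 40, 35, 21, 35), (30, d, 40, 35, 25, 35), (30, d, 40, 35, 28, 1), (30, d, 40, 35, 36, 1), (30, d, 40, 35, 39, 38), (30, d, 40, 35, 40, 12), (33, d, 40, 35, 14, 28), (33, d, 40, 35, 21, 35), (33, d, 40, 35, 25, 35), (33, d, 40, 35, 28, 1), (33, d, 40, 35, 36, 1), (33, d, 40, 35, 39, 38), (33, d, 40, 35, 40, 12), (40, d, 16, 5, 14, 28), (40, d, 16, 5, 21, 35), (40, d, 16, 5, 25, 35), (40, d, 16, 5, 28, 1), (40, d, 16, 5, 36, 1), (40, d, 16, 5, 39, 38), (40, d, 16, 5, 40, 12), (40, d, 23, 34, 14, 28), (40, d, 23, 34, 21, 35), (40, d, 23, 34, 25, 35), (40, d, 23, 34, 28, 1), (40, d, 23, 34, 36, 1), (40, d, 23, 34, 39, 38), (40, d, 23, 34, 40, 12)}.
Filtering on A > 29 leaves {(30, d, 40, 35, 14, 28), (30, d, 40, 35, 21, 35), (30, d, 40, 35, 25, 35), (30, d, 40, 35, 28, 1), (30, d, 40, 35, 36, 1), (30, d, 40, 35, 39, 38), (30, d, 40, 35, 40, 12), (33, d, 40, 35, 14, 28), (33, d, 40, 35, 21, 35), (33, d, 40, 35, 25, 35), (33, d, 40, 35, 28, 1), (33, d, 40, 35, 36, 1), (33, d, 40, 35, 39, 38), (33, d, 40, 35, 40, 12), (40, d, 16, 5, 14, 28), (40, d, 16, 5, 21, 35), (40, d, 16, 5, 25, 35), (40, d, 16, 5, 28, 1), (40, d, 16, 5, 36, 1), (40, d, 16, 5, 39, 38), (40, d, 16, 5, 40, 12), (40, d, 23, 34, 14, 28), (40, d, 23, 34, 21, 35), (40, d, 23, 34, 25, 35), (40, d, 23, 34, 28, 1), (40, d, 23, 34, 36, 1), (40, d, 23, 34, 39, 38), (40, d, 23, 34, 40, 12)}.
Filtering on B ≤ 34 leaves {(40, d, 16, 5, 14, 28), (40, d, 16, 5, 21, 35), (40, d, 16, 5, 25, 35), (40, d, 16, 5, 28, 1), (40, d, 16, 5, 36, 1), (40, d, 16, 5, 39, 38), (40, d, 16, 5, 40, 12), (40, d, 23, 34, 14, 28), (40, d, 23, 34, 21, 35), (40, d, 23, 34, 25, 35), (40, d, 23, 34, 28, 1), (40, d, 23, 34, 36, 1), (40, d, 23, 34, 39, 38), (40, d, 23, 34, 40, 12)}.
Projecting to B, A (12 duplicate(s) eliminated): {(34, 40), (5, 40)}
Taking the union: {(13, 39), (19, 21), (2, 5), (22, 12), (26, 4), (34, 40), (5, 37), (5, 40), (8, 14)}

{(13, 39), (19, 21), (2, 5), (22, 12), (26, 4), (34, 40), (5, 37), (5, 40), (8, 14)}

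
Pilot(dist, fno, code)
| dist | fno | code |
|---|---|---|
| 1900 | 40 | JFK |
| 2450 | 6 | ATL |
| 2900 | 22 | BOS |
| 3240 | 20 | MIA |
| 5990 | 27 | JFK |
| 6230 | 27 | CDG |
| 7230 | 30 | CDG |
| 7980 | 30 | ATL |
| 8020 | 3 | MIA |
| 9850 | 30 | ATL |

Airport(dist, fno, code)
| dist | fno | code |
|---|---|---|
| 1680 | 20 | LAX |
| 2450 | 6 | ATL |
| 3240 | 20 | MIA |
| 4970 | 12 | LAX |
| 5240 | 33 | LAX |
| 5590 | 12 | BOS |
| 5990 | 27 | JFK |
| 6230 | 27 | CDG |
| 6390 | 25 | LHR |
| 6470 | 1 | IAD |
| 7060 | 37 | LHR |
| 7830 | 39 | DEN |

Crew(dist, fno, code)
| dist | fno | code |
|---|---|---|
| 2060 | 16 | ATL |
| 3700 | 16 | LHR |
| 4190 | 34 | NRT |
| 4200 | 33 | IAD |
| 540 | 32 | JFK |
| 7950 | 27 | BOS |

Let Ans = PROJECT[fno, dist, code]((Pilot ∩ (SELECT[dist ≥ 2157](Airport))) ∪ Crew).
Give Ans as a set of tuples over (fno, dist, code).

{(16, 2060, ATL), (16, 3700, LHR), (20, 3240, MIA), (27, 5990, JFK), (27, 6230, CDG), (27, 7950, BOS), (32, 540, JFK), (33, 4200, IAD), (34, 4190, NRT), (6, 2450, ATL)}

Filtering on dist ≥ 2157 leaves {(2450, 6, ATL), (3240, 20, MIA), (4970, 12, LAX), (5240, 33, LAX), (5590, 12, BOS), (5990, 27, JFK), (6230, 27, CDG), (6390, 25, LHR), (6470, 1, IAD), (7060, 37, LHR), (7830, 39, DEN)}.
Taking the intersection: {(2450, 6, ATL), (3240, 20, MIA), (5990, 27, JFK), (6230, 27, CDG)}
Taking the union: {(2060, 16, ATL), (2450, 6, ATL), (3240, 20, MIA), (3700, 16, LHR), (4190, 34, NRT), (4200, 33, IAD), (540, 32, JFK), (5990, 27, JFK), (6230, 27, CDG), (7950, 27, BOS)}
π_{fno, dist, code} gives {(16, 2060, ATL), (16, 3700, LHR), (20, 3240, MIA), (27, 5990, JFK), (27, 6230, CDG), (27, 7950, BOS), (32, 540, JFK), (33, 4200, IAD), (34, 4190, NRT), (6, 2450, ATL)}.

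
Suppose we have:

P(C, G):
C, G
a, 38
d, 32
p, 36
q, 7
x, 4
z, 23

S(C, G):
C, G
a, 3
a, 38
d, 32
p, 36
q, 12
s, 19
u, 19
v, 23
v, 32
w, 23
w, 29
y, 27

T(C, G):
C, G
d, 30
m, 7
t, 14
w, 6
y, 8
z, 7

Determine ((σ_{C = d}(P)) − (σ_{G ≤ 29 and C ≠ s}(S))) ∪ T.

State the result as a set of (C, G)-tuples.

Filtering on C = d leaves {(d, 32)}.
Filtering on G ≤ 29 and C ≠ s leaves {(a, 3), (q, 12), (u, 19), (v, 23), (w, 23), (w, 29), (y, 27)}.
Taking the difference: {(d, 32)}
Taking the union: {(d, 30), (d, 32), (m, 7), (t, 14), (w, 6), (y, 8), (z, 7)}

{(d, 30), (d, 32), (m, 7), (t, 14), (w, 6), (y, 8), (z, 7)}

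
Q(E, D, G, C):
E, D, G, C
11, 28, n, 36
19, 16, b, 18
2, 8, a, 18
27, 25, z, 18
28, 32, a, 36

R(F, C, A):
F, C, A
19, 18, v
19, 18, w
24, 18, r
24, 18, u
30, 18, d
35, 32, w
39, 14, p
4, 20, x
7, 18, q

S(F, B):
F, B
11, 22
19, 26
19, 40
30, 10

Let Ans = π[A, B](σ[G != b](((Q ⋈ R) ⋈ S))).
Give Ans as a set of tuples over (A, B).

{(d, 10), (v, 26), (v, 40), (w, 26), (w, 40)}

Q ⋈ R (natural join on C): {(19, 16, b, 18, 19, v), (19, 16, b, 18, 19, w), (19, 16, b, 18, 24, r), (19, 16, b, 18, 24, u), (19, 16, b, 18, 30, d), (19, 16, b, 18, 7, q), (2, 8, a, 18, 19, v), (2, 8, a, 18, 19, w), (2, 8, a, 18, 24, r), (2, 8, a, 18, 24, u), (2, 8, a, 18, 30, d), (2, 8, a, 18, 7, q), (27, 25, z, 18, 19, v), (27, 25, z, 18, 19, w), (27, 25, z, 18, 24, r), (27, 25, z, 18, 24, u), (27, 25, z, 18, 30, d), (27, 25, z, 18, 7, q)}
(Q ⋈ R) ⋈ S (natural join on F): {(19, 16, b, 18, 19, v, 26), (19, 16, b, 18, 19, v, 40), (19, 16, b, 18, 19, w, 26), (19, 16, b, 18, 19, w, 40), (19, 16, b, 18, 30, d, 10), (2, 8, a, 18, 19, v, 26), (2, 8, a, 18, 19, v, 40), (2, 8, a, 18, 19, w, 26), (2, 8, a, 18, 19, w, 40), (2, 8, a, 18, 30, d, 10), (27, 25, z, 18, 19, v, 26), (27, 25, z, 18, 19, v, 40), (27, 25, z, 18, 19, w, 26), (27, 25, z, 18, 19, w, 40), (27, 25, z, 18, 30, d, 10)}
Apply σ_{G != b}; surviving tuples: {(2, 8, a, 18, 19, v, 26), (2, 8, a, 18, 19, v, 40), (2, 8, a, 18, 19, w, 26), (2, 8, a, 18, 19, w, 40), (2, 8, a, 18, 30, d, 10), (27, 25, z, 18, 19, v, 26), (27, 25, z, 18, 19, v, 40), (27, 25, z, 18, 19, w, 26), (27, 25, z, 18, 19, w, 40), (27, 25, z, 18, 30, d, 10)}
Projecting to A, B (5 duplicate(s) eliminated): {(d, 10), (v, 26), (v, 40), (w, 26), (w, 40)}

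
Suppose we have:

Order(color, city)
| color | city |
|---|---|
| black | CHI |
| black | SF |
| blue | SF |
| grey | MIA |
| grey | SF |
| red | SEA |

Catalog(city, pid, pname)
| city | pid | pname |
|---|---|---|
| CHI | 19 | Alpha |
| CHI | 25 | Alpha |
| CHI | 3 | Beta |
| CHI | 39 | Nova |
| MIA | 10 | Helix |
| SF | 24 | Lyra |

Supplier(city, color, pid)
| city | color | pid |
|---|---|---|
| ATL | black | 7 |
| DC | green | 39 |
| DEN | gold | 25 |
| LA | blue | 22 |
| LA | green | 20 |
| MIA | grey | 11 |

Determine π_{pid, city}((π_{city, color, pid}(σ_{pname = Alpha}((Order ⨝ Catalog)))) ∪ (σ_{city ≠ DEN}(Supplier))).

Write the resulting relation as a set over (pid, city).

Joining Order and Catalog on city yields {(black, CHI, 19, Alpha), (black, CHI, 25, Alpha), (black, CHI, 3, Beta), (black, CHI, 39, Nova), (black, SF, 24, Lyra), (blue, SF, 24, Lyra), (grey, MIA, 10, Helix), (grey, SF, 24, Lyra)}.
σ[pname = Alpha]: keep tuples satisfying pname = Alpha → {(black, CHI, 19, Alpha), (black, CHI, 25, Alpha)}
Keep only column(s) city, color, pid: {(CHI, black, 19), (CHI, black, 25)}
σ[city ≠ DEN]: keep tuples satisfying city ≠ DEN → {(ATL, black, 7), (DC, green, 39), (LA, blue, 22), (LA, green, 20), (MIA, grey, 11)}
Union: {(CHI, black, 19), (CHI, black, 25)} with {(ATL, black, 7), (DC, green, 39), (LA, blue, 22), (LA, green, 20), (MIA, grey, 11)} → {(ATL, black, 7), (CHI, black, 19), (CHI, black, 25), (DC, green, 39), (LA, blue, 22), (LA, green, 20), (MIA, grey, 11)}
Keep only column(s) pid, city: {(11, MIA), (19, CHI), (20, LA), (22, LA), (25, CHI), (39, DC), (7, ATL)}

{(11, MIA), (19, CHI), (20, LA), (22, LA), (25, CHI), (39, DC), (7, ATL)}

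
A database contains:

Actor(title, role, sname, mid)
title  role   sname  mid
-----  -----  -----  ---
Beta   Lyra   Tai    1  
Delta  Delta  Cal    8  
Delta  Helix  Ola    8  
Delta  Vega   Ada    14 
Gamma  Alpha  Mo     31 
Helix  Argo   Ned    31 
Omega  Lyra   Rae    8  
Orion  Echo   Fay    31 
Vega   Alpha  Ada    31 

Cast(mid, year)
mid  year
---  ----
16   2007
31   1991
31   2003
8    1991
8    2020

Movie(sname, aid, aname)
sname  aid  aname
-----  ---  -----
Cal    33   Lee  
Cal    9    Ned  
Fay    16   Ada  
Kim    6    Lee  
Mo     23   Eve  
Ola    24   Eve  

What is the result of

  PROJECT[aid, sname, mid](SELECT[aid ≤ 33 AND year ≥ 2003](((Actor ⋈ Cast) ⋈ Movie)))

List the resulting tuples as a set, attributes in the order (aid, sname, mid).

{(16, Fay, 31), (23, Mo, 31), (24, Ola, 8), (33, Cal, 8), (9, Cal, 8)}

Actor ⋈ Cast (natural join on mid): {(Delta, Delta, Cal, 8, 1991), (Delta, Delta, Cal, 8, 2020), (Delta, Helix, Ola, 8, 1991), (Delta, Helix, Ola, 8, 2020), (Gamma, Alpha, Mo, 31, 1991), (Gamma, Alpha, Mo, 31, 2003), (Helix, Argo, Ned, 31, 1991), (Helix, Argo, Ned, 31, 2003), (Omega, Lyra, Rae, 8, 1991), (Omega, Lyra, Rae, 8, 2020), (Orion, Echo, Fay, 31, 1991), (Orion, Echo, Fay, 31, 2003), (Vega, Alpha, Ada, 31, 1991), (Vega, Alpha, Ada, 31, 2003)}
(Actor ⋈ Cast) ⋈ Movie (natural join on sname): {(Delta, Delta, Cal, 8, 1991, 33, Lee), (Delta, Delta, Cal, 8, 1991, 9, Ned), (Delta, Delta, Cal, 8, 2020, 33, Lee), (Delta, Delta, Cal, 8, 2020, 9, Ned), (Delta, Helix, Ola, 8, 1991, 24, Eve), (Delta, Helix, Ola, 8, 2020, 24, Eve), (Gamma, Alpha, Mo, 31, 1991, 23, Eve), (Gamma, Alpha, Mo, 31, 2003, 23, Eve), (Orion, Echo, Fay, 31, 1991, 16, Ada), (Orion, Echo, Fay, 31, 2003, 16, Ada)}
σ[aid ≤ 33 AND year ≥ 2003]: keep tuples satisfying aid ≤ 33 AND year ≥ 2003 → {(Delta, Delta, Cal, 8, 2020, 33, Lee), (Delta, Delta, Cal, 8, 2020, 9, Ned), (Delta, Helix, Ola, 8, 2020, 24, Eve), (Gamma, Alpha, Mo, 31, 2003, 23, Eve), (Orion, Echo, Fay, 31, 2003, 16, Ada)}
Keep only column(s) aid, sname, mid: {(16, Fay, 31), (23, Mo, 31), (24, Ola, 8), (33, Cal, 8), (9, Cal, 8)}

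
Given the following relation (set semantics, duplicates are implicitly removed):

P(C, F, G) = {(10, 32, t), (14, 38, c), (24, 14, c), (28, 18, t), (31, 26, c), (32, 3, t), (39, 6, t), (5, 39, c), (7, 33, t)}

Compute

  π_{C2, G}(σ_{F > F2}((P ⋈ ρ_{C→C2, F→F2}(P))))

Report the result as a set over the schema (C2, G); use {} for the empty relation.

{(10, t), (14, c), (24, c), (28, t), (31, c), (32, t), (39, t)}

ρ[C→C2, F→F2]: schema becomes (C2, F2, G); tuples unchanged.
Natural join on G: {(10, 32, t, 10, 32), (10, 32, t, 28, 18), (10, 32, t, 32, 3), (10, 32, t, 39, 6), (10, 32, t, 7, 33), (14, 38, c, 14, 38), (14, 38, c, 24, 14), (14, 38, c, 31, 26), (14, 38, c, 5, 39), (24, 14, c, 14, 38), (24, 14, c, 24, 14), (24, 14, c, 31, 26), (24, 14, c, 5, 39), (28, 18, t, 10, 32), (28, 18, t, 28, 18), (28, 18, t, 32, 3), (28, 18, t, 39, 6), (28, 18, t, 7, 33), (31, 26, c, 14, 38), (31, 26, c, 24, 14), (31, 26, c, 31, 26), (31, 26, c, 5, 39), (32, 3, t, 10, 32), (32, 3, t, 28, 18), (32, 3, t, 32, 3), (32, 3, t, 39, 6), (32, 3, t, 7, 33), (39, 6, t, 10, 32), (39, 6, t, 28, 18), (39, 6, t, 32, 3), (39, 6, t, 39, 6), (39, 6, t, 7, 33), (5, 39, c, 14, 38), (5, 39, c, 24, 14), (5, 39, c, 31, 26), (5, 39, c, 5, 39), (7, 33, t, 10, 32), (7, 33, t, 28, 18), (7, 33, t, 32, 3), (7, 33, t, 39, 6), (7, 33, t, 7, 33)}
Selection F > F2: {(10, 32, t, 28, 18), (10, 32, t, 32, 3), (10, 32, t, 39, 6), (14, 38, c, 24, 14), (14, 38, c, 31, 26), (28, 18, t, 32, 3), (28, 18, t, 39, 6), (31, 26, c, 24, 14), (39, 6, t, 32, 3), (5, 39, c, 14, 38), (5, 39, c, 24, 14), (5, 39, c, 31, 26), (7, 33, t, 10, 32), (7, 33, t, 28, 18), (7, 33, t, 32, 3), (7, 33, t, 39, 6)}
π_{C2, G} gives {(10, t), (14, c), (24, c), (28, t), (31, c), (32, t), (39, t)} (9 duplicate(s) eliminated).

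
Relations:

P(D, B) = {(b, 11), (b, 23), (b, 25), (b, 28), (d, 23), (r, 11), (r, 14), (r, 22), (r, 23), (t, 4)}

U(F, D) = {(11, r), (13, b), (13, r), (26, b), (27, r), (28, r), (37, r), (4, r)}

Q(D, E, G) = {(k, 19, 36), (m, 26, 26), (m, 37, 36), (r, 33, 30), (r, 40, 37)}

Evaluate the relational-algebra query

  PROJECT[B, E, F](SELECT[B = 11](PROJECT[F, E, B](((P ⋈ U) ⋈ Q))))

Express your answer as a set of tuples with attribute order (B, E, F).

Natural join on D: {(b, 11, 13), (b, 11, 26), (b, 23, 13), (b, 23, 26), (b, 25, 13), (b, 25, 26), (b, 28, 13), (b, 28, 26), (r, 11, 11), (r, 11, 13), (r, 11, 27), (r, 11, 28), (r, 11, 37), (r, 11, 4), (r, 14, 11), (r, 14, 13), (r, 14, 27), (r, 14, 28), (r, 14, 37), (r, 14, 4), (r, 22, 11), (r, 22, 13), (r, 22, 27), (r, 22, 28), (r, 22, 37), (r, 22, 4), (r, 23, 11), (r, 23, 13), (r, 23, 27), (r, 23, 28), (r, 23, 37), (r, 23, 4)}
Natural join on D: {(r, 11, 11, 33, 30), (r, 11, 11, 40, 37), (r, 11, 13, 33, 30), (r, 11, 13, 40, 37), (r, 11, 27, 33, 30), (r, 11, 27, 40, 37), (r, 11, 28, 33, 30), (r, 11, 28, 40, 37), (r, 11, 37, 33, 30), (r, 11, 37, 40, 37), (r, 11, 4, 33, 30), (r, 11, 4, 40, 37), (r, 14, 11, 33, 30), (r, 14, 11, 40, 37), (r, 14, 13, 33, 30), (r, 14, 13, 40, 37), (r, 14, 27, 33, 30), (r, 14, 27, 40, 37), (r, 14, 28, 33, 30), (r, 14, 28, 40, 37), (r, 14, 37, 33, 30), (r, 14, 37, 40, 37), (r, 14, 4, 33, 30), (r, 14, 4, 40, 37), (r, 22, 11, 33, 30), (r, 22, 11, 40, 37), (r, 22, 13, 33, 30), (r, 22, 13, 40, 37), (r, 22, 27, 33, 30), (r, 22, 27, 40, 37), (r, 22, 28, 33, 30), (r, 22, 28, 40, 37), (r, 22, 37, 33, 30), (r, 22, 37, 40, 37), (r, 22, 4, 33, 30), (r, 22, 4, 40, 37), (r, 23, 11, 33, 30), (r, 23, 11, 40, 37), (r, 23, 13, 33, 30), (r, 23, 13, 40, 37), (r, 23, 27, 33, 30), (r, 23, 27, 40, 37), (r, 23, 28, 33, 30), (r, 23, 28, 40, 37), (r, 23, 37, 33, 30), (r, 23, 37, 40, 37), (r, 23, 4, 33, 30), (r, 23, 4, 40, 37)}
π[F, E, B]: project onto (F, E, B) → {(11, 33, 11), (11, 33, 14), (11, 33, 22), (11, 33, 23), (11, 40, 11), (11, 40, 14), (11, 40, 22), (11, 40, 23), (13, 33, 11), (13, 33, 14), (13, 33, 22), (13, 33, 23), (13, 40, 11), (13, 40, 14), (13, 40, 22), (13, 40, 23), (27, 33, 11), (27, 33, 14), (27, 33, 22), (27, 33, 23), (27, 40, 11), (27, 40, 14), (27, 40, 22), (27, 40, 23), (28, 33, 11), (28, 33, 14), (28, 33, 22), (28, 33, 23), (28, 40, 11), (28, 40, 14), (28, 40, 22), (28, 40, 23), (37, 33, 11), (37, 33, 14), (37, 33, 22), (37, 33, 23), (37, 40, 11), (37, 40, 14), (37, 40, 22), (37, 40, 23), (4, 33, 11), (4, 33, 14), (4, 33, 22), (4, 33, 23), (4, 40, 11), (4, 40, 14), (4, 40, 22), (4, 40, 23)}
Apply σ_{B = 11}; surviving tuples: {(11, 33, 11), (11, 40, 11), (13, 33, 11), (13, 40, 11), (27, 33, 11), (27, 40, 11), (28, 33, 11), (28, 40, 11), (37, 33, 11), (37, 40, 11), (4, 33, 11), (4, 40, 11)}
π[B, E, F]: project onto (B, E, F) → {(11, 33, 11), (11, 33, 13), (11, 33, 27), (11, 33, 28), (11, 33, 37), (11, 33, 4), (11, 40, 11), (11, 40, 13), (11, 40, 27), (11, 40, 28), (11, 40, 37), (11, 40, 4)}

{(11, 33, 11), (11, 33, 13), (11, 33, 27), (11, 33, 28), (11, 33, 37), (11, 33, 4), (11, 40, 11), (11, 40, 13), (11, 40, 27), (11, 40, 28), (11, 40, 37), (11, 40, 4)}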